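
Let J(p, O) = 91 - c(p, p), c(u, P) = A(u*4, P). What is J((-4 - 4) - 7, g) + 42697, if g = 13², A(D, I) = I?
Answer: 42803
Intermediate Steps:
c(u, P) = P
g = 169
J(p, O) = 91 - p
J((-4 - 4) - 7, g) + 42697 = (91 - ((-4 - 4) - 7)) + 42697 = (91 - (-8 - 7)) + 42697 = (91 - 1*(-15)) + 42697 = (91 + 15) + 42697 = 106 + 42697 = 42803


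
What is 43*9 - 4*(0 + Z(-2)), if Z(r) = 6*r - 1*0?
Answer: 435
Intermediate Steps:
Z(r) = 6*r (Z(r) = 6*r + 0 = 6*r)
43*9 - 4*(0 + Z(-2)) = 43*9 - 4*(0 + 6*(-2)) = 387 - 4*(0 - 12) = 387 - 4*(-12) = 387 + 48 = 435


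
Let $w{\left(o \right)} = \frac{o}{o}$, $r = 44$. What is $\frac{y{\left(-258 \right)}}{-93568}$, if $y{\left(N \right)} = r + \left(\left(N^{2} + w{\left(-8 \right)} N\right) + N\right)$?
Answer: $- \frac{16523}{23392} \approx -0.70635$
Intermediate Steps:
$w{\left(o \right)} = 1$
$y{\left(N \right)} = 44 + N^{2} + 2 N$ ($y{\left(N \right)} = 44 + \left(\left(N^{2} + 1 N\right) + N\right) = 44 + \left(\left(N^{2} + N\right) + N\right) = 44 + \left(\left(N + N^{2}\right) + N\right) = 44 + \left(N^{2} + 2 N\right) = 44 + N^{2} + 2 N$)
$\frac{y{\left(-258 \right)}}{-93568} = \frac{44 + \left(-258\right)^{2} + 2 \left(-258\right)}{-93568} = \left(44 + 66564 - 516\right) \left(- \frac{1}{93568}\right) = 66092 \left(- \frac{1}{93568}\right) = - \frac{16523}{23392}$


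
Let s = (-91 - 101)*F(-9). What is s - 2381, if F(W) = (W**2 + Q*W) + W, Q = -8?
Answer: -30029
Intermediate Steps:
F(W) = W**2 - 7*W (F(W) = (W**2 - 8*W) + W = W**2 - 7*W)
s = -27648 (s = (-91 - 101)*(-9*(-7 - 9)) = -(-1728)*(-16) = -192*144 = -27648)
s - 2381 = -27648 - 2381 = -30029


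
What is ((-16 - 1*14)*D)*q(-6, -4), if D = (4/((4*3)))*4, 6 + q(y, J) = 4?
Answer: 80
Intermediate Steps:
q(y, J) = -2 (q(y, J) = -6 + 4 = -2)
D = 4/3 (D = (4/12)*4 = (4*(1/12))*4 = (⅓)*4 = 4/3 ≈ 1.3333)
((-16 - 1*14)*D)*q(-6, -4) = ((-16 - 1*14)*(4/3))*(-2) = ((-16 - 14)*(4/3))*(-2) = -30*4/3*(-2) = -40*(-2) = 80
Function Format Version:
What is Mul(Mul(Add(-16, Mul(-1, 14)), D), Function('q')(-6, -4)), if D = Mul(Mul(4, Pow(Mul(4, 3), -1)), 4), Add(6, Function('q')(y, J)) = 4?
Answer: 80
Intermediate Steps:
Function('q')(y, J) = -2 (Function('q')(y, J) = Add(-6, 4) = -2)
D = Rational(4, 3) (D = Mul(Mul(4, Pow(12, -1)), 4) = Mul(Mul(4, Rational(1, 12)), 4) = Mul(Rational(1, 3), 4) = Rational(4, 3) ≈ 1.3333)
Mul(Mul(Add(-16, Mul(-1, 14)), D), Function('q')(-6, -4)) = Mul(Mul(Add(-16, Mul(-1, 14)), Rational(4, 3)), -2) = Mul(Mul(Add(-16, -14), Rational(4, 3)), -2) = Mul(Mul(-30, Rational(4, 3)), -2) = Mul(-40, -2) = 80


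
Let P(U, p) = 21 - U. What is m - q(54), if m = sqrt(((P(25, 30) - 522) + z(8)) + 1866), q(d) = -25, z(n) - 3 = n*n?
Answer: 25 + sqrt(1407) ≈ 62.510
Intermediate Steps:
z(n) = 3 + n**2 (z(n) = 3 + n*n = 3 + n**2)
m = sqrt(1407) (m = sqrt((((21 - 1*25) - 522) + (3 + 8**2)) + 1866) = sqrt((((21 - 25) - 522) + (3 + 64)) + 1866) = sqrt(((-4 - 522) + 67) + 1866) = sqrt((-526 + 67) + 1866) = sqrt(-459 + 1866) = sqrt(1407) ≈ 37.510)
m - q(54) = sqrt(1407) - 1*(-25) = sqrt(1407) + 25 = 25 + sqrt(1407)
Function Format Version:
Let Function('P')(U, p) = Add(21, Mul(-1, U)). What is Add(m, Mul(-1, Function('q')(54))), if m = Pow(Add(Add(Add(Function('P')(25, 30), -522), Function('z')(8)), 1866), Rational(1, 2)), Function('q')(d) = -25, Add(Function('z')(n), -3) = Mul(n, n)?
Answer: Add(25, Pow(1407, Rational(1, 2))) ≈ 62.510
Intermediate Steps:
Function('z')(n) = Add(3, Pow(n, 2)) (Function('z')(n) = Add(3, Mul(n, n)) = Add(3, Pow(n, 2)))
m = Pow(1407, Rational(1, 2)) (m = Pow(Add(Add(Add(Add(21, Mul(-1, 25)), -522), Add(3, Pow(8, 2))), 1866), Rational(1, 2)) = Pow(Add(Add(Add(Add(21, -25), -522), Add(3, 64)), 1866), Rational(1, 2)) = Pow(Add(Add(Add(-4, -522), 67), 1866), Rational(1, 2)) = Pow(Add(Add(-526, 67), 1866), Rational(1, 2)) = Pow(Add(-459, 1866), Rational(1, 2)) = Pow(1407, Rational(1, 2)) ≈ 37.510)
Add(m, Mul(-1, Function('q')(54))) = Add(Pow(1407, Rational(1, 2)), Mul(-1, -25)) = Add(Pow(1407, Rational(1, 2)), 25) = Add(25, Pow(1407, Rational(1, 2)))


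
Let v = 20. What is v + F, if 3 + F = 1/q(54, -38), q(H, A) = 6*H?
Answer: 5509/324 ≈ 17.003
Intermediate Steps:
F = -971/324 (F = -3 + 1/(6*54) = -3 + 1/324 = -971/324 ≈ -2.9969)
v + F = 20 - 971/324 = 5509/324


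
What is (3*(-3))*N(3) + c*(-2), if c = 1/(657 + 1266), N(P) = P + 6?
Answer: -155765/1923 ≈ -81.001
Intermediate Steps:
N(P) = 6 + P
c = 1/1923 ≈ 0.00052002
(3*(-3))*N(3) + c*(-2) = (3*(-3))*(6 + 3) + (1/1923)*(-2) = -9*9 - 2/1923 = -81 - 2/1923 = -155765/1923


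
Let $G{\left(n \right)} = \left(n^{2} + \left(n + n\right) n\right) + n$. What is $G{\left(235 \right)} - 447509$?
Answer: $-281599$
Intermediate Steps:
$G{\left(n \right)} = n + 3 n^{2}$ ($G{\left(n \right)} = \left(n^{2} + 2 n n\right) + n = \left(n^{2} + 2 n^{2}\right) + n = 3 n^{2} + n = n + 3 n^{2}$)
$G{\left(235 \right)} - 447509 = 235 \left(1 + 3 \cdot 235\right) - 447509 = 235 \left(1 + 705\right) - 447509 = 235 \cdot 706 - 447509 = 165910 - 447509 = -281599$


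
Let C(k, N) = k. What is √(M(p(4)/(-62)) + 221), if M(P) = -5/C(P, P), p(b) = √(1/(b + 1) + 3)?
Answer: √(884 + 310*√5)/2 ≈ 19.857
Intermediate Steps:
p(b) = √(3 + 1/(1 + b)) (p(b) = √(1/(1 + b) + 3) = √(3 + 1/(1 + b)))
M(P) = -5/P
√(M(p(4)/(-62)) + 221) = √(-5*(-62*√(1 + 4)/√(4 + 3*4)) + 221) = √(-5*(-62*√5/√(4 + 12)) + 221) = √(-5*(-31*√5/2) + 221) = √(-(-155)*√5/2 + 221) = √(155*√5/2 + 221) = √(221 + 155*√5/2)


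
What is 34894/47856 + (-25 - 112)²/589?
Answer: 459380915/14093592 ≈ 32.595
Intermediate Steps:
34894/47856 + (-25 - 112)²/589 = 34894*(1/47856) + (-137)²*(1/589) = 17447/23928 + 18769*(1/589) = 17447/23928 + 18769/589 = 459380915/14093592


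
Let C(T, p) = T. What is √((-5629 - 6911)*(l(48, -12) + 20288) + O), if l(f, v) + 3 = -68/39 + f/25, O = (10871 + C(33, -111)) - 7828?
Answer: 2*I*√268681519470/65 ≈ 15949.0*I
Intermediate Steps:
O = 3076 (O = (10871 + 33) - 7828 = 10904 - 7828 = 3076)
l(f, v) = -185/39 + f/25 (l(f, v) = -3 + (-68/39 + f/25) = -185/39 + f/25)
√((-5629 - 6911)*(l(48, -12) + 20288) + O) = √((-5629 - 6911)*((-185/39 + (1/25)*48) + 20288) + 3076) = √(-12540*((-185/39 + 48/25) + 20288) + 3076) = √(-12540*(-2753/975 + 20288) + 3076) = √(-12540*19778047/975 + 3076) = √(-16534447292/65 + 3076) = √(-16534247352/65) = 2*I*√268681519470/65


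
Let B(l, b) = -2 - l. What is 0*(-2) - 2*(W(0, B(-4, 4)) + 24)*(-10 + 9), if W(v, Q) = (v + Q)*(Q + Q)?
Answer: 64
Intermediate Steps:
W(v, Q) = 2*Q*(Q + v) (W(v, Q) = (Q + v)*(2*Q) = 2*Q*(Q + v))
0*(-2) - 2*(W(0, B(-4, 4)) + 24)*(-10 + 9) = 0*(-2) - 2*(2*(-2 - 1*(-4))*((-2 - 1*(-4)) + 0) + 24)*(-10 + 9) = 0 - 2*(2*(-2 + 4)*((-2 + 4) + 0) + 24)*(-1) = 0 - 2*(2*2*(2 + 0) + 24)*(-1) = 0 - 2*(2*2*2 + 24)*(-1) = 0 - 2*(8 + 24)*(-1) = 0 - 64*(-1) = 0 - 2*(-32) = 0 + 64 = 64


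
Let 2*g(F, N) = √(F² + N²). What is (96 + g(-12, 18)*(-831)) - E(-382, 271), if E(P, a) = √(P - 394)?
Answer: 96 - 2493*√13 - 2*I*√194 ≈ -8892.6 - 27.857*I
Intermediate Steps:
E(P, a) = √(-394 + P)
g(F, N) = √(F² + N²)/2
(96 + g(-12, 18)*(-831)) - E(-382, 271) = (96 + (√((-12)² + 18²)/2)*(-831)) - √(-394 - 382) = (96 + (√(144 + 324)/2)*(-831)) - √(-776) = (96 + (√468/2)*(-831)) - 2*I*√194 = (96 + ((6*√13)/2)*(-831)) - 2*I*√194 = (96 + (3*√13)*(-831)) - 2*I*√194 = (96 - 2493*√13) - 2*I*√194 = 96 - 2493*√13 - 2*I*√194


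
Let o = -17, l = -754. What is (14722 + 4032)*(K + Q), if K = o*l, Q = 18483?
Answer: 587018954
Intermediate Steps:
K = 12818 (K = -17*(-754) = 12818)
(14722 + 4032)*(K + Q) = (14722 + 4032)*(12818 + 18483) = 18754*31301 = 587018954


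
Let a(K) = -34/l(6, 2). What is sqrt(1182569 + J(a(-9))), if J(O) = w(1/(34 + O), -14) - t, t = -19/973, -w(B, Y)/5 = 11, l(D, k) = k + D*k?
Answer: sqrt(1119520315193)/973 ≈ 1087.4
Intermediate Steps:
w(B, Y) = -55 (w(B, Y) = -5*11 = -55)
t = -19/973 (t = -19*1/973 = -19/973 ≈ -0.019527)
a(K) = -17/7 (a(K) = -34*1/(2*(1 + 6)) = -34/(2*7) = -34/14 = -34*1/14 = -17/7)
J(O) = -53496/973 (J(O) = -55 - 1*(-19/973) = -55 + 19/973 = -53496/973)
sqrt(1182569 + J(a(-9))) = sqrt(1182569 - 53496/973) = sqrt(1150586141/973) = sqrt(1119520315193)/973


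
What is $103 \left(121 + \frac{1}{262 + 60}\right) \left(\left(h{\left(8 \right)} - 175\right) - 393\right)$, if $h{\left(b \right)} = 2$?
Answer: $- \frac{1135732487}{161} \approx -7.0542 \cdot 10^{6}$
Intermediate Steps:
$103 \left(121 + \frac{1}{262 + 60}\right) \left(\left(h{\left(8 \right)} - 175\right) - 393\right) = 103 \left(121 + \frac{1}{262 + 60}\right) \left(\left(2 - 175\right) - 393\right) = 103 \left(121 + \frac{1}{322}\right) \left(\left(2 - 175\right) - 393\right) = 103 \left(121 + \frac{1}{322}\right) \left(-173 - 393\right) = 103 \cdot \frac{38963}{322} \left(-566\right) = 103 \left(- \frac{11026529}{161}\right) = - \frac{1135732487}{161}$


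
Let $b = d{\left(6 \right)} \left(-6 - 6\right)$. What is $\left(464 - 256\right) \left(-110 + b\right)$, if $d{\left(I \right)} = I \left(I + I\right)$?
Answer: $-202592$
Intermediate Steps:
$d{\left(I \right)} = 2 I^{2}$ ($d{\left(I \right)} = I 2 I = 2 I^{2}$)
$b = -864$ ($b = 2 \cdot 6^{2} \left(-6 - 6\right) = 2 \cdot 36 \left(-12\right) = 72 \left(-12\right) = -864$)
$\left(464 - 256\right) \left(-110 + b\right) = \left(464 - 256\right) \left(-110 - 864\right) = 208 \left(-974\right) = -202592$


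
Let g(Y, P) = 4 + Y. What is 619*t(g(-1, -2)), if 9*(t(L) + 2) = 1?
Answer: -10523/9 ≈ -1169.2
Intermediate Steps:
t(L) = -17/9 (t(L) = -2 + (1/9)*1 = -2 + 1/9 = -17/9)
619*t(g(-1, -2)) = 619*(-17/9) = -10523/9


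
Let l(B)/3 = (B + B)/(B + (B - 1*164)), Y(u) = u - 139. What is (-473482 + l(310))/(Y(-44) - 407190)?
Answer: 5997387/5160058 ≈ 1.1623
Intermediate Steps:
Y(u) = -139 + u
l(B) = 6*B/(-164 + 2*B) (l(B) = 3*((B + B)/(B + (B - 1*164))) = 3*((2*B)/(B + (B - 164))) = 3*((2*B)/(B + (-164 + B))) = 3*((2*B)/(-164 + 2*B)) = 3*(2*B/(-164 + 2*B)) = 6*B/(-164 + 2*B))
(-473482 + l(310))/(Y(-44) - 407190) = (-473482 + 3*310/(-82 + 310))/((-139 - 44) - 407190) = (-473482 + 3*310/228)/(-183 - 407190) = (-473482 + 3*310*(1/228))/(-407373) = (-473482 + 155/38)*(-1/407373) = -17992161/38*(-1/407373) = 5997387/5160058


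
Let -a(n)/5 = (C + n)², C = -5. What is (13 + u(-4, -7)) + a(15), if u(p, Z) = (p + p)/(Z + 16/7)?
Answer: -16015/33 ≈ -485.30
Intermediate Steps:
u(p, Z) = 2*p/(16/7 + Z) (u(p, Z) = (2*p)/(Z + 16*(⅐)) = (2*p)/(Z + 16/7) = (2*p)/(16/7 + Z) = 2*p/(16/7 + Z))
a(n) = -5*(-5 + n)²
(13 + u(-4, -7)) + a(15) = (13 + 14*(-4)/(16 + 7*(-7))) - 5*(-5 + 15)² = (13 + 14*(-4)/(16 - 49)) - 5*10² = (13 + 14*(-4)/(-33)) - 5*100 = (13 + 14*(-4)*(-1/33)) - 500 = (13 + 56/33) - 500 = 485/33 - 500 = -16015/33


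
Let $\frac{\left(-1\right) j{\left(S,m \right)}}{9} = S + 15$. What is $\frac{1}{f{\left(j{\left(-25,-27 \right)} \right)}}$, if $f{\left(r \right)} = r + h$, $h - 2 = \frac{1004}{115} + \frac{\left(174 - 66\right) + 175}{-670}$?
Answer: $\frac{15410}{1545747} \approx 0.0099693$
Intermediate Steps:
$j{\left(S,m \right)} = -135 - 9 S$ ($j{\left(S,m \right)} = - 9 \left(S + 15\right) = - 9 \left(15 + S\right) = -135 - 9 S$)
$h = \frac{158847}{15410}$ ($h = 2 + \left(\frac{1004}{115} + \frac{\left(174 - 66\right) + 175}{-670}\right) = 2 + \left(1004 \cdot \frac{1}{115} + \left(108 + 175\right) \left(- \frac{1}{670}\right)\right) = 2 + \left(\frac{1004}{115} + 283 \left(- \frac{1}{670}\right)\right) = 2 + \left(\frac{1004}{115} - \frac{283}{670}\right) = 2 + \frac{128027}{15410} = \frac{158847}{15410} \approx 10.308$)
$f{\left(r \right)} = \frac{158847}{15410} + r$ ($f{\left(r \right)} = r + \frac{158847}{15410} = \frac{158847}{15410} + r$)
$\frac{1}{f{\left(j{\left(-25,-27 \right)} \right)}} = \frac{1}{\frac{158847}{15410} - -90} = \frac{1}{\frac{158847}{15410} + \left(-135 + 225\right)} = \frac{1}{\frac{158847}{15410} + 90} = \frac{1}{\frac{1545747}{15410}} = \frac{15410}{1545747}$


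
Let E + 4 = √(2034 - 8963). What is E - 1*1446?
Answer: -1450 + 13*I*√41 ≈ -1450.0 + 83.241*I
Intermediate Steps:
E = -4 + 13*I*√41 (E = -4 + √(2034 - 8963) = -4 + √(-6929) = -4 + 13*I*√41 ≈ -4.0 + 83.241*I)
E - 1*1446 = (-4 + 13*I*√41) - 1*1446 = (-4 + 13*I*√41) - 1446 = -1450 + 13*I*√41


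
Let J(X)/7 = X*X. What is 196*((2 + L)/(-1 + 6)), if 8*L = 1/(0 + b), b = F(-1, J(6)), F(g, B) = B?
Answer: 28231/360 ≈ 78.419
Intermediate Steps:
J(X) = 7*X² (J(X) = 7*(X*X) = 7*X²)
b = 252 (b = 7*6² = 7*36 = 252)
L = 1/2016 (L = 1/(8*(0 + 252)) = (⅛)/252 = (⅛)*(1/252) = 1/2016 ≈ 0.00049603)
196*((2 + L)/(-1 + 6)) = 196*((2 + 1/2016)/(-1 + 6)) = 196*((4033/2016)/5) = 196*((⅕)*(4033/2016)) = 196*(4033/10080) = 28231/360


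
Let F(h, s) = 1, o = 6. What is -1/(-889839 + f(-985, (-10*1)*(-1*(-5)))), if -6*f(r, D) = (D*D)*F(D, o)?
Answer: 3/2670767 ≈ 1.1233e-6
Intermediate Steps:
f(r, D) = -D**2/6 (f(r, D) = -D*D/6 = -D**2/6)
-1/(-889839 + f(-985, (-10*1)*(-1*(-5)))) = -1/(-889839 - ((-10*1)*(-1*(-5)))**2/6) = -1/(-889839 - (-10*5)**2/6) = -1/(-889839 - 1/6*(-50)**2) = -1/(-889839 - 1/6*2500) = -1/(-889839 - 1250/3) = -1/(-2670767/3) = -1*(-3/2670767) = 3/2670767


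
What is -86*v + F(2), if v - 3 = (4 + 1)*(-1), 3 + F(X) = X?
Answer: 171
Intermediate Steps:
F(X) = -3 + X
v = -2 (v = 3 + (4 + 1)*(-1) = 3 + 5*(-1) = 3 - 5 = -2)
-86*v + F(2) = -86*(-2) + (-3 + 2) = 172 - 1 = 171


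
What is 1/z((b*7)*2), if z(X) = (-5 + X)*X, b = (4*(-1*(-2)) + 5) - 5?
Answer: 1/11984 ≈ 8.3445e-5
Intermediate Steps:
b = 8 (b = (4*2 + 5) - 5 = (8 + 5) - 5 = 13 - 5 = 8)
z(X) = X*(-5 + X)
1/z((b*7)*2) = 1/(((8*7)*2)*(-5 + (8*7)*2)) = 1/((56*2)*(-5 + 56*2)) = 1/(112*(-5 + 112)) = 1/(112*107) = 1/11984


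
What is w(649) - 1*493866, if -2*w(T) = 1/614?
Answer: -606467449/1228 ≈ -4.9387e+5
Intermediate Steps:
w(T) = -1/1228 (w(T) = -½/614 = -½*1/614 = -1/1228)
w(649) - 1*493866 = -1/1228 - 1*493866 = -1/1228 - 493866 = -606467449/1228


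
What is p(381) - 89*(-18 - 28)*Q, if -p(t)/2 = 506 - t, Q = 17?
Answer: 69348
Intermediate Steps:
p(t) = -1012 + 2*t (p(t) = -2*(506 - t) = -1012 + 2*t)
p(381) - 89*(-18 - 28)*Q = (-1012 + 2*381) - 89*(-18 - 28)*17 = (-1012 + 762) - (-4094)*17 = -250 - 89*(-782) = -250 + 69598 = 69348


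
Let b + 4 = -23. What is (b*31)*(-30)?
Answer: 25110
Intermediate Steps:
b = -27 (b = -4 - 23 = -27)
(b*31)*(-30) = -27*31*(-30) = -837*(-30) = 25110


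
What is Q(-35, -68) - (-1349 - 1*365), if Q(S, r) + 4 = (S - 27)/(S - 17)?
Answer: 44491/26 ≈ 1711.2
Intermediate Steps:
Q(S, r) = -4 + (-27 + S)/(-17 + S) (Q(S, r) = -4 + (S - 27)/(S - 17) = -4 + (-27 + S)/(-17 + S))
Q(-35, -68) - (-1349 - 1*365) = (41 - 3*(-35))/(-17 - 35) - (-1349 - 1*365) = (41 + 105)/(-52) - (-1349 - 365) = -1/52*146 - 1*(-1714) = -73/26 + 1714 = 44491/26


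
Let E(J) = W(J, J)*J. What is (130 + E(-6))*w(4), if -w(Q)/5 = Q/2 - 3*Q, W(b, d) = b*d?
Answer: -4300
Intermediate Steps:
w(Q) = 25*Q/2 (w(Q) = -5*(Q/2 - 3*Q) = -(-25)*Q/2 = 25*Q/2)
E(J) = J**3 (E(J) = (J*J)*J = J**2*J = J**3)
(130 + E(-6))*w(4) = (130 + (-6)**3)*((25/2)*4) = (130 - 216)*50 = -86*50 = -4300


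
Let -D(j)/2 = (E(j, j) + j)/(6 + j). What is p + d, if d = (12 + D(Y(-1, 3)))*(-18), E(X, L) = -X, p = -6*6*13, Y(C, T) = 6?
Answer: -684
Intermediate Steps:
p = -468 (p = -36*13 = -468)
D(j) = 0 (D(j) = -2*(-j + j)/(6 + j) = -0/(6 + j) = -2*0 = 0)
d = -216 (d = (12 + 0)*(-18) = 12*(-18) = -216)
p + d = -468 - 216 = -684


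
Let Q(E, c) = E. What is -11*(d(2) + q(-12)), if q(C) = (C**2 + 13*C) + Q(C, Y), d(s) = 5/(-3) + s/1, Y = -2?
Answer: 781/3 ≈ 260.33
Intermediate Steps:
d(s) = -5/3 + s (d(s) = 5*(-1/3) + s*1 = -5/3 + s)
q(C) = C**2 + 14*C (q(C) = (C**2 + 13*C) + C = C**2 + 14*C)
-11*(d(2) + q(-12)) = -11*((-5/3 + 2) - 12*(14 - 12)) = -11*(1/3 - 12*2) = -11*(1/3 - 24) = -11*(-71/3) = 781/3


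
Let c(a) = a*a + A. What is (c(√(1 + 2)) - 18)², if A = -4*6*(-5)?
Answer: 11025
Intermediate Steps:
A = 120 (A = -24*(-5) = 120)
c(a) = 120 + a² (c(a) = a*a + 120 = a² + 120 = 120 + a²)
(c(√(1 + 2)) - 18)² = ((120 + (√(1 + 2))²) - 18)² = ((120 + (√3)²) - 18)² = ((120 + 3) - 18)² = (123 - 18)² = 105² = 11025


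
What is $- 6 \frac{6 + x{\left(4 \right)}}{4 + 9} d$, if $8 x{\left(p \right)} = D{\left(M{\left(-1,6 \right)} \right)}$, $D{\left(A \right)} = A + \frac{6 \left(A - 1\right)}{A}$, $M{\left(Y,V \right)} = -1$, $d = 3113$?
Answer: $- \frac{551001}{52} \approx -10596.0$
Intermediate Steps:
$D{\left(A \right)} = A + \frac{-6 + 6 A}{A}$ ($D{\left(A \right)} = A + \frac{6 \left(-1 + A\right)}{A} = A + \frac{-6 + 6 A}{A}$)
$x{\left(p \right)} = \frac{11}{8}$ ($x{\left(p \right)} = \frac{6 - 1 - \frac{6}{-1}}{8} = \frac{6 - 1 - -6}{8} = \frac{6 - 1 + 6}{8} = \frac{1}{8} \cdot 11 = \frac{11}{8}$)
$- 6 \frac{6 + x{\left(4 \right)}}{4 + 9} d = - 6 \frac{6 + \frac{11}{8}}{4 + 9} \cdot 3113 = - 6 \frac{59}{8 \cdot 13} \cdot 3113 = - 6 \cdot \frac{59}{8} \cdot \frac{1}{13} \cdot 3113 = \left(-6\right) \frac{59}{104} \cdot 3113 = \left(- \frac{177}{52}\right) 3113 = - \frac{551001}{52}$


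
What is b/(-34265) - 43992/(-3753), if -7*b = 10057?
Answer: 13220281/1123815 ≈ 11.764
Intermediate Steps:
b = -10057/7 (b = -⅐*10057 = -10057/7 ≈ -1436.7)
b/(-34265) - 43992/(-3753) = -10057/7/(-34265) - 43992/(-3753) = -10057/7*(-1/34265) - 43992*(-1/3753) = 113/2695 + 4888/417 = 13220281/1123815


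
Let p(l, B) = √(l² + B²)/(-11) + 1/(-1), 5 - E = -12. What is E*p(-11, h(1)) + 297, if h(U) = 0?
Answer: 263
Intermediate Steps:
E = 17 (E = 5 - 1*(-12) = 5 + 12 = 17)
p(l, B) = -1 - √(B² + l²)/11 (p(l, B) = √(B² + l²)*(-1/11) + 1*(-1) = -√(B² + l²)/11 - 1 = -1 - √(B² + l²)/11)
E*p(-11, h(1)) + 297 = 17*(-1 - √(0² + (-11)²)/11) + 297 = 17*(-1 - √(0 + 121)/11) + 297 = 17*(-1 - √121/11) + 297 = 17*(-1 - 1/11*11) + 297 = 17*(-1 - 1) + 297 = 17*(-2) + 297 = -34 + 297 = 263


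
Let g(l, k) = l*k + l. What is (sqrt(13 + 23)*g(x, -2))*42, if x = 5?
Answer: -1260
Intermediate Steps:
g(l, k) = l + k*l (g(l, k) = k*l + l = l + k*l)
(sqrt(13 + 23)*g(x, -2))*42 = (sqrt(13 + 23)*(5*(1 - 2)))*42 = (sqrt(36)*(5*(-1)))*42 = (6*(-5))*42 = -30*42 = -1260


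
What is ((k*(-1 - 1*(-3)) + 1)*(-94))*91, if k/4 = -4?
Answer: 265174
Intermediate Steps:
k = -16 (k = 4*(-4) = -16)
((k*(-1 - 1*(-3)) + 1)*(-94))*91 = ((-16*(-1 - 1*(-3)) + 1)*(-94))*91 = ((-16*(-1 + 3) + 1)*(-94))*91 = ((-16*2 + 1)*(-94))*91 = ((-32 + 1)*(-94))*91 = -31*(-94)*91 = 2914*91 = 265174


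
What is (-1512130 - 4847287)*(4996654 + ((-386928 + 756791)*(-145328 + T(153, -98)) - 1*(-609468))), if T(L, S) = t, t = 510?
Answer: 340592655988667604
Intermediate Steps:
T(L, S) = 510
(-1512130 - 4847287)*(4996654 + ((-386928 + 756791)*(-145328 + T(153, -98)) - 1*(-609468))) = (-1512130 - 4847287)*(4996654 + ((-386928 + 756791)*(-145328 + 510) - 1*(-609468))) = -6359417*(4996654 + (369863*(-144818) + 609468)) = -6359417*(4996654 + (-53562819934 + 609468)) = -6359417*(4996654 - 53562210466) = -6359417*(-53557213812) = 340592655988667604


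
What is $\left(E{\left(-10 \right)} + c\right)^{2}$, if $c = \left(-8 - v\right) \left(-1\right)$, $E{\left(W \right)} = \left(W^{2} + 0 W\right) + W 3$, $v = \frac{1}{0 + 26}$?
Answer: $\frac{4116841}{676} \approx 6090.0$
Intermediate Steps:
$v = \frac{1}{26} \approx 0.038462$
$E{\left(W \right)} = W^{2} + 3 W$ ($E{\left(W \right)} = \left(W^{2} + 0\right) + 3 W = W^{2} + 3 W$)
$c = \frac{209}{26}$ ($c = \left(-8 - \frac{1}{26}\right) \left(-1\right) = \left(- \frac{209}{26}\right) \left(-1\right) = \frac{209}{26} \approx 8.0385$)
$\left(E{\left(-10 \right)} + c\right)^{2} = \left(- 10 \left(3 - 10\right) + \frac{209}{26}\right)^{2} = \left(\left(-10\right) \left(-7\right) + \frac{209}{26}\right)^{2} = \left(70 + \frac{209}{26}\right)^{2} = \left(\frac{2029}{26}\right)^{2} = \frac{4116841}{676}$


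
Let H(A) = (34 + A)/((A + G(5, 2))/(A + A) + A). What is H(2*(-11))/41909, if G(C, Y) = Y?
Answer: -44/3310811 ≈ -1.3290e-5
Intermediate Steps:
H(A) = (34 + A)/(A + (2 + A)/(2*A)) (H(A) = (34 + A)/((A + 2)/(A + A) + A) = (34 + A)/((2 + A)/((2*A)) + A) = (34 + A)/((2 + A)*(1/(2*A)) + A) = (34 + A)/((2 + A)/(2*A) + A) = (34 + A)/(A + (2 + A)/(2*A)))
H(2*(-11))/41909 = (2*(2*(-11))*(34 + 2*(-11))/(2 + 2*(-11) + 2*(2*(-11))²))/41909 = (2*(-22)*(34 - 22)/(2 - 22 + 2*(-22)²))*(1/41909) = (2*(-22)*12/(2 - 22 + 2*484))*(1/41909) = (2*(-22)*12/(2 - 22 + 968))*(1/41909) = (2*(-22)*12/948)*(1/41909) = (2*(-22)*(1/948)*12)*(1/41909) = -44/79*1/41909 = -44/3310811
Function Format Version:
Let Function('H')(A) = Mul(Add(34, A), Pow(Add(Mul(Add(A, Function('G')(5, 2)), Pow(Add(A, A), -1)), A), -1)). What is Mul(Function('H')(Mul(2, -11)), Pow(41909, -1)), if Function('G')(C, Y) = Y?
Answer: Rational(-44, 3310811) ≈ -1.3290e-5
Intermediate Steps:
Function('H')(A) = Mul(Pow(Add(A, Mul(Rational(1, 2), Pow(A, -1), Add(2, A))), -1), Add(34, A)) (Function('H')(A) = Mul(Add(34, A), Pow(Add(Mul(Add(A, 2), Pow(Add(A, A), -1)), A), -1)) = Mul(Add(34, A), Pow(Add(Mul(Add(2, A), Pow(Mul(2, A), -1)), A), -1)) = Mul(Add(34, A), Pow(Add(Mul(Add(2, A), Mul(Rational(1, 2), Pow(A, -1))), A), -1)) = Mul(Add(34, A), Pow(Add(Mul(Rational(1, 2), Pow(A, -1), Add(2, A)), A), -1)) = Mul(Add(34, A), Pow(Add(A, Mul(Rational(1, 2), Pow(A, -1), Add(2, A))), -1)) = Mul(Pow(Add(A, Mul(Rational(1, 2), Pow(A, -1), Add(2, A))), -1), Add(34, A)))
Mul(Function('H')(Mul(2, -11)), Pow(41909, -1)) = Mul(Mul(2, Mul(2, -11), Pow(Add(2, Mul(2, -11), Mul(2, Pow(Mul(2, -11), 2))), -1), Add(34, Mul(2, -11))), Pow(41909, -1)) = Mul(Mul(2, -22, Pow(Add(2, -22, Mul(2, Pow(-22, 2))), -1), Add(34, -22)), Rational(1, 41909)) = Mul(Mul(2, -22, Pow(Add(2, -22, Mul(2, 484)), -1), 12), Rational(1, 41909)) = Mul(Mul(2, -22, Pow(Add(2, -22, 968), -1), 12), Rational(1, 41909)) = Mul(Mul(2, -22, Pow(948, -1), 12), Rational(1, 41909)) = Mul(Mul(2, -22, Rational(1, 948), 12), Rational(1, 41909)) = Mul(Rational(-44, 79), Rational(1, 41909)) = Rational(-44, 3310811)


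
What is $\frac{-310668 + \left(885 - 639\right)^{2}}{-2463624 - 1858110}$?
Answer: $\frac{41692}{720289} \approx 0.057882$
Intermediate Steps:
$\frac{-310668 + \left(885 - 639\right)^{2}}{-2463624 - 1858110} = \frac{-310668 + 246^{2}}{-4321734} = \left(-310668 + 60516\right) \left(- \frac{1}{4321734}\right) = \left(-250152\right) \left(- \frac{1}{4321734}\right) = \frac{41692}{720289}$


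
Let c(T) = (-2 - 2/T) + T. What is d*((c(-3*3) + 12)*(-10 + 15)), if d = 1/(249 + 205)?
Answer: 55/4086 ≈ 0.013461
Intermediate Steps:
c(T) = -2 + T - 2/T
d = 1/454 ≈ 0.0022026
d*((c(-3*3) + 12)*(-10 + 15)) = (((-2 - 3*3 - 2/((-3*3))) + 12)*(-10 + 15))/454 = (((-2 - 9 - 2/(-9)) + 12)*5)/454 = (((-2 - 9 - 2*(-⅑)) + 12)*5)/454 = (((-2 - 9 + 2/9) + 12)*5)/454 = ((-97/9 + 12)*5)/454 = ((11/9)*5)/454 = (1/454)*(55/9) = 55/4086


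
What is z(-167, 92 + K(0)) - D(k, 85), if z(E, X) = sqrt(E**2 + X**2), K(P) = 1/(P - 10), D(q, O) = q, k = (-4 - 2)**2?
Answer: -36 + sqrt(3633461)/10 ≈ 154.62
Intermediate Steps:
k = 36 (k = (-6)**2 = 36)
K(P) = 1/(-10 + P)
z(-167, 92 + K(0)) - D(k, 85) = sqrt((-167)**2 + (92 + 1/(-10 + 0))**2) - 1*36 = sqrt(27889 + (92 + 1/(-10))**2) - 36 = sqrt(27889 + (92 - 1/10)**2) - 36 = sqrt(27889 + (919/10)**2) - 36 = sqrt(27889 + 844561/100) - 36 = sqrt(3633461/100) - 36 = sqrt(3633461)/10 - 36 = -36 + sqrt(3633461)/10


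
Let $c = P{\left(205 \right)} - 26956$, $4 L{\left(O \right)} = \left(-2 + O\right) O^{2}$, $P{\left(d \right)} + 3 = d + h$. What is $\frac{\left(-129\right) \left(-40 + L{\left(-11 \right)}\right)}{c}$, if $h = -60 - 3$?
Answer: $- \frac{74519}{35756} \approx -2.0841$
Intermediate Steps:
$h = -63$
$P{\left(d \right)} = -66 + d$ ($P{\left(d \right)} = -3 + \left(d - 63\right) = -3 + \left(-63 + d\right) = -66 + d$)
$L{\left(O \right)} = \frac{O^{2} \left(-2 + O\right)}{4}$ ($L{\left(O \right)} = \frac{\left(-2 + O\right) O^{2}}{4} = \frac{O^{2} \left(-2 + O\right)}{4}$)
$c = -26817$ ($c = \left(-66 + 205\right) - 26956 = 139 - 26956 = -26817$)
$\frac{\left(-129\right) \left(-40 + L{\left(-11 \right)}\right)}{c} = \frac{\left(-129\right) \left(-40 + \frac{\left(-11\right)^{2} \left(-2 - 11\right)}{4}\right)}{-26817} = - 129 \left(-40 + \frac{1}{4} \cdot 121 \left(-13\right)\right) \left(- \frac{1}{26817}\right) = - 129 \left(-40 - \frac{1573}{4}\right) \left(- \frac{1}{26817}\right) = \left(-129\right) \left(- \frac{1733}{4}\right) \left(- \frac{1}{26817}\right) = \frac{223557}{4} \left(- \frac{1}{26817}\right) = - \frac{74519}{35756}$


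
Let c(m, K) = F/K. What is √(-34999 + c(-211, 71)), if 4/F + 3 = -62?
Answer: I*√745416595235/4615 ≈ 187.08*I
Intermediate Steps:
F = -4/65 (F = 4/(-3 - 62) = 4/(-65) = 4*(-1/65) = -4/65 ≈ -0.061538)
c(m, K) = -4/(65*K)
√(-34999 + c(-211, 71)) = √(-34999 - 4/65/71) = √(-34999 - 4/65*1/71) = √(-34999 - 4/4615) = √(-161520389/4615) = I*√745416595235/4615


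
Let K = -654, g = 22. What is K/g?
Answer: -327/11 ≈ -29.727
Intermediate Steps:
K/g = -654/22 = -654*1/22 = -327/11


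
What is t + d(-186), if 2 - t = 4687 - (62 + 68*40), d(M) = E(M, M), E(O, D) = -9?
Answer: -1912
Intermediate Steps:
d(M) = -9
t = -1903 (t = 2 - (4687 - (62 + 68*40)) = 2 - (4687 - (62 + 2720)) = 2 - (4687 - 1*2782) = 2 - (4687 - 2782) = 2 - 1*1905 = 2 - 1905 = -1903)
t + d(-186) = -1903 - 9 = -1912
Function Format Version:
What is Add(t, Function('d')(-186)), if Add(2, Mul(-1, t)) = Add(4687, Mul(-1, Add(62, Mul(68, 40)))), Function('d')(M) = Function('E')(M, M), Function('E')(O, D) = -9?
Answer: -1912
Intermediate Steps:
Function('d')(M) = -9
t = -1903 (t = Add(2, Mul(-1, Add(4687, Mul(-1, Add(62, Mul(68, 40)))))) = Add(2, Mul(-1, Add(4687, Mul(-1, Add(62, 2720))))) = Add(2, Mul(-1, Add(4687, Mul(-1, 2782)))) = Add(2, Mul(-1, Add(4687, -2782))) = Add(2, Mul(-1, 1905)) = Add(2, -1905) = -1903)
Add(t, Function('d')(-186)) = Add(-1903, -9) = -1912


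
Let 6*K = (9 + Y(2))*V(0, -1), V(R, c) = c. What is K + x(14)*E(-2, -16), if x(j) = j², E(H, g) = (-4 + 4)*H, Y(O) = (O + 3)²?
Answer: -17/3 ≈ -5.6667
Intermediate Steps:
Y(O) = (3 + O)²
E(H, g) = 0 (E(H, g) = 0*H = 0)
K = -17/3 (K = ((9 + (3 + 2)²)*(-1))/6 = ((9 + 5²)*(-1))/6 = ((9 + 25)*(-1))/6 = (34*(-1))/6 = (⅙)*(-34) = -17/3 ≈ -5.6667)
K + x(14)*E(-2, -16) = -17/3 + 14²*0 = -17/3 + 196*0 = -17/3 + 0 = -17/3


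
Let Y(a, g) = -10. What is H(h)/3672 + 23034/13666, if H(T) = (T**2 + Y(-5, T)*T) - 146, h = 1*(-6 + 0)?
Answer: 20974387/12545388 ≈ 1.6719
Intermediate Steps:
h = -6 (h = 1*(-6) = -6)
H(T) = -146 + T**2 - 10*T (H(T) = (T**2 - 10*T) - 146 = -146 + T**2 - 10*T)
H(h)/3672 + 23034/13666 = (-146 + (-6)**2 - 10*(-6))/3672 + 23034/13666 = (-146 + 36 + 60)*(1/3672) + 23034*(1/13666) = -50*1/3672 + 11517/6833 = -25/1836 + 11517/6833 = 20974387/12545388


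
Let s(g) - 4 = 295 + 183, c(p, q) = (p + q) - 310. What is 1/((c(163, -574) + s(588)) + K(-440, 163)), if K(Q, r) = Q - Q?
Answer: -1/239 ≈ -0.0041841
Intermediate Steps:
c(p, q) = -310 + p + q
K(Q, r) = 0
s(g) = 482 (s(g) = 4 + (295 + 183) = 4 + 478 = 482)
1/((c(163, -574) + s(588)) + K(-440, 163)) = 1/(((-310 + 163 - 574) + 482) + 0) = 1/((-721 + 482) + 0) = 1/(-239 + 0) = 1/(-239) = -1/239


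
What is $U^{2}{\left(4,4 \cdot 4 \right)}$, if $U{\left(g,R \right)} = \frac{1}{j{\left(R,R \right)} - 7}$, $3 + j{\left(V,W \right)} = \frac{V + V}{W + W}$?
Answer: $\frac{1}{81} \approx 0.012346$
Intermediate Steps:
$j{\left(V,W \right)} = -3 + \frac{V}{W}$ ($j{\left(V,W \right)} = -3 + \frac{V + V}{W + W} = -3 + \frac{2 V}{2 W} = -3 + 2 V \frac{1}{2 W} = -3 + \frac{V}{W}$)
$U{\left(g,R \right)} = - \frac{1}{9}$ ($U{\left(g,R \right)} = \frac{1}{\left(-3 + \frac{R}{R}\right) - 7} = \frac{1}{\left(-3 + 1\right) - 7} = \frac{1}{-2 - 7} = \frac{1}{-9} = - \frac{1}{9}$)
$U^{2}{\left(4,4 \cdot 4 \right)} = \left(- \frac{1}{9}\right)^{2} = \frac{1}{81}$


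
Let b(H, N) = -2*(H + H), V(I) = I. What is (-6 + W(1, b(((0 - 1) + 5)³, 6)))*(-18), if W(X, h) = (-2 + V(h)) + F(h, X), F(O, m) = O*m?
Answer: 9360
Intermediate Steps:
b(H, N) = -4*H
W(X, h) = -2 + h + X*h (W(X, h) = (-2 + h) + h*X = (-2 + h) + X*h = -2 + h + X*h)
(-6 + W(1, b(((0 - 1) + 5)³, 6)))*(-18) = (-6 + (-2 - 4*((0 - 1) + 5)³ + 1*(-4*((0 - 1) + 5)³)))*(-18) = (-6 + (-2 - 4*(-1 + 5)³ + 1*(-4*(-1 + 5)³)))*(-18) = (-6 + (-2 - 4*4³ + 1*(-4*4³)))*(-18) = (-6 + (-2 - 4*64 + 1*(-4*64)))*(-18) = (-6 + (-2 - 256 + 1*(-256)))*(-18) = (-6 + (-2 - 256 - 256))*(-18) = (-6 - 514)*(-18) = -520*(-18) = 9360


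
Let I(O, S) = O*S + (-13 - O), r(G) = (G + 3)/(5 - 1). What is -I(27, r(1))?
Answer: 13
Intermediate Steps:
r(G) = 3/4 + G/4 (r(G) = (3 + G)/4 = (3 + G)*(1/4) = 3/4 + G/4)
I(O, S) = -13 - O + O*S
-I(27, r(1)) = -(-13 - 1*27 + 27*(3/4 + (1/4)*1)) = -(-13 - 27 + 27*(3/4 + 1/4)) = -(-13 - 27 + 27*1) = -(-13 - 27 + 27) = -1*(-13) = 13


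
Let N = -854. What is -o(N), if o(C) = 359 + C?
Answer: 495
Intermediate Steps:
-o(N) = -(359 - 854) = -1*(-495) = 495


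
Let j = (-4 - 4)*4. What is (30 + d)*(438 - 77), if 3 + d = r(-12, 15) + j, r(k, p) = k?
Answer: -6137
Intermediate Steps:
j = -32 (j = -8*4 = -32)
d = -47 (d = -3 + (-12 - 32) = -3 - 44 = -47)
(30 + d)*(438 - 77) = (30 - 47)*(438 - 77) = -17*361 = -6137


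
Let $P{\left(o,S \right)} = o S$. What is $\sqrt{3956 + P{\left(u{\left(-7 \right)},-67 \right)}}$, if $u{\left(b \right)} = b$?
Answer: $5 \sqrt{177} \approx 66.521$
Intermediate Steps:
$P{\left(o,S \right)} = S o$
$\sqrt{3956 + P{\left(u{\left(-7 \right)},-67 \right)}} = \sqrt{3956 - -469} = \sqrt{3956 + 469} = \sqrt{4425} = 5 \sqrt{177}$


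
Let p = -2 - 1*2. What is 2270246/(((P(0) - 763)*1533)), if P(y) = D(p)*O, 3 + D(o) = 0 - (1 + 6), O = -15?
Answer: -2270246/939729 ≈ -2.4159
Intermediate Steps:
p = -4 (p = -2 - 2 = -4)
D(o) = -10 (D(o) = -3 + (0 - (1 + 6)) = -3 + (0 - 1*7) = -3 + (0 - 7) = -3 - 7 = -10)
P(y) = 150 (P(y) = -10*(-15) = 150)
2270246/(((P(0) - 763)*1533)) = 2270246/(((150 - 763)*1533)) = 2270246/((-613*1533)) = 2270246/(-939729) = 2270246*(-1/939729) = -2270246/939729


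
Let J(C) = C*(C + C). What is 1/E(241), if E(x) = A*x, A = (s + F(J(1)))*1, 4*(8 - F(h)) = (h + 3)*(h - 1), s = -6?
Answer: 4/723 ≈ 0.0055325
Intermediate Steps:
J(C) = 2*C² (J(C) = C*(2*C) = 2*C²)
F(h) = 8 - (-1 + h)*(3 + h)/4 (F(h) = 8 - (h + 3)*(h - 1)/4 = 8 - (3 + h)*(-1 + h)/4 = 8 - (-1 + h)*(3 + h)/4)
A = ¾ (A = (-6 + (35/4 - 1² - (2*1²)²/4))*1 = (-6 + (35/4 - 1 - (2*1)²/4))*1 = (-6 + (35/4 - ½*2 - ¼*2²))*1 = (-6 + (35/4 - 1 - ¼*4))*1 = (-6 + (35/4 - 1 - 1))*1 = (-6 + 27/4)*1 = (¾)*1 = ¾ ≈ 0.75000)
E(x) = 3*x/4
1/E(241) = 1/((¾)*241) = 1/(723/4) = 4/723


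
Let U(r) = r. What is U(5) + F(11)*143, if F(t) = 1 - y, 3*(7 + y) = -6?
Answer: 1435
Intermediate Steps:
y = -9 (y = -7 + (⅓)*(-6) = -7 - 2 = -9)
F(t) = 10 (F(t) = 1 - 1*(-9) = 1 + 9 = 10)
U(5) + F(11)*143 = 5 + 10*143 = 5 + 1430 = 1435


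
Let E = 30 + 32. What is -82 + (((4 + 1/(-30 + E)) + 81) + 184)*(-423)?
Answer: -3644231/32 ≈ -1.1388e+5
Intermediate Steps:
E = 62
-82 + (((4 + 1/(-30 + E)) + 81) + 184)*(-423) = -82 + (((4 + 1/(-30 + 62)) + 81) + 184)*(-423) = -82 + (((4 + 1/32) + 81) + 184)*(-423) = -82 + ((129/32 + 81) + 184)*(-423) = -82 + (2721/32 + 184)*(-423) = -82 + (8609/32)*(-423) = -82 - 3641607/32 = -3644231/32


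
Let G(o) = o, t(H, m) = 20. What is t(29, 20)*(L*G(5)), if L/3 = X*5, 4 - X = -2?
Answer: 9000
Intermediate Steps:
X = 6 (X = 4 - 1*(-2) = 4 + 2 = 6)
L = 90 (L = 3*(6*5) = 3*30 = 90)
t(29, 20)*(L*G(5)) = 20*(90*5) = 20*450 = 9000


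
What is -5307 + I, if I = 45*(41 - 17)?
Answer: -4227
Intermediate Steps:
I = 1080 (I = 45*24 = 1080)
-5307 + I = -5307 + 1080 = -4227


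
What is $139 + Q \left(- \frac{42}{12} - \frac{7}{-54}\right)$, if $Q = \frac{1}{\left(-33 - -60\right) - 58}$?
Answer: $\frac{116434}{837} \approx 139.11$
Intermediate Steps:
$Q = - \frac{1}{31}$ ($Q = \frac{1}{\left(-33 + 60\right) - 58} = \frac{1}{27 - 58} = \frac{1}{-31} = - \frac{1}{31} \approx -0.032258$)
$139 + Q \left(- \frac{42}{12} - \frac{7}{-54}\right) = 139 - \frac{- \frac{42}{12} - \frac{7}{-54}}{31} = 139 - \frac{\left(-42\right) \frac{1}{12} - - \frac{7}{54}}{31} = 139 - \frac{- \frac{7}{2} + \frac{7}{54}}{31} = 139 - - \frac{91}{837} = 139 + \frac{91}{837} = \frac{116434}{837}$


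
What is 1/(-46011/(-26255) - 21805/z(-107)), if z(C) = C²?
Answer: -300593495/45710336 ≈ -6.5760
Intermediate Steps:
1/(-46011/(-26255) - 21805/z(-107)) = 1/(-46011/(-26255) - 21805/((-107)²)) = 1/(-46011*(-1/26255) - 21805/11449) = 1/(46011/26255 - 21805*1/11449) = 1/(46011/26255 - 21805/11449) = 1/(-45710336/300593495) = -300593495/45710336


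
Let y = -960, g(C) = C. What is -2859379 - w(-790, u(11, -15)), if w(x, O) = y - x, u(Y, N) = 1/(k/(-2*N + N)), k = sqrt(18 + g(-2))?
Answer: -2859209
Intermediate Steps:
k = 4 (k = sqrt(18 - 2) = sqrt(16) = 4)
u(Y, N) = -N/4 (u(Y, N) = 1/(4/(-2*N + N)) = 1/(4/((-N))) = 1/(4*(-1/N)) = 1/(-4/N) = -N/4)
w(x, O) = -960 - x
-2859379 - w(-790, u(11, -15)) = -2859379 - (-960 - 1*(-790)) = -2859379 - (-960 + 790) = -2859379 - 1*(-170) = -2859379 + 170 = -2859209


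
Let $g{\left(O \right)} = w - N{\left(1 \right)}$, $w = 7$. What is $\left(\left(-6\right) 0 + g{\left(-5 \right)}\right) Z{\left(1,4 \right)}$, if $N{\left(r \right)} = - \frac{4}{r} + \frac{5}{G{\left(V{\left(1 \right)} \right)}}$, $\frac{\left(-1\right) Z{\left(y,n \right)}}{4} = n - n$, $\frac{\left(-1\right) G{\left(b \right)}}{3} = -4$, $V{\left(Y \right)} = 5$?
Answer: $0$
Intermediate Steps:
$G{\left(b \right)} = 12$ ($G{\left(b \right)} = \left(-3\right) \left(-4\right) = 12$)
$Z{\left(y,n \right)} = 0$ ($Z{\left(y,n \right)} = - 4 \left(n - n\right) = \left(-4\right) 0 = 0$)
$N{\left(r \right)} = \frac{5}{12} - \frac{4}{r}$ ($N{\left(r \right)} = - \frac{4}{r} + \frac{5}{12} = \frac{5}{12} - \frac{4}{r}$)
$g{\left(O \right)} = \frac{127}{12}$ ($g{\left(O \right)} = 7 - \left(\frac{5}{12} - \frac{4}{1}\right) = 7 - \left(\frac{5}{12} - 4\right) = 7 - - \frac{43}{12} = 7 + \frac{43}{12} = \frac{127}{12}$)
$\left(\left(-6\right) 0 + g{\left(-5 \right)}\right) Z{\left(1,4 \right)} = \left(\left(-6\right) 0 + \frac{127}{12}\right) 0 = \left(0 + \frac{127}{12}\right) 0 = \frac{127}{12} \cdot 0 = 0$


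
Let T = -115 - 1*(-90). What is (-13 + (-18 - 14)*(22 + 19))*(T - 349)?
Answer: 495550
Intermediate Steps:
T = -25 (T = -115 + 90 = -25)
(-13 + (-18 - 14)*(22 + 19))*(T - 349) = (-13 + (-18 - 14)*(22 + 19))*(-25 - 349) = (-13 - 32*41)*(-374) = (-13 - 1312)*(-374) = -1325*(-374) = 495550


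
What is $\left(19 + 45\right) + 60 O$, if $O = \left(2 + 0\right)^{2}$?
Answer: $304$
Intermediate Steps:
$O = 4$ ($O = 2^{2} = 4$)
$\left(19 + 45\right) + 60 O = \left(19 + 45\right) + 60 \cdot 4 = 64 + 240 = 304$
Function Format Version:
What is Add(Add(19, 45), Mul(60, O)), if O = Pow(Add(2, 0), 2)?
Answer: 304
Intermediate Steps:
O = 4 (O = Pow(2, 2) = 4)
Add(Add(19, 45), Mul(60, O)) = Add(Add(19, 45), Mul(60, 4)) = Add(64, 240) = 304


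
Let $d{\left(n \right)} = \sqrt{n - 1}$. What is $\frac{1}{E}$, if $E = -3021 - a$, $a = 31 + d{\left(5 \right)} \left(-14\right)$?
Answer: $- \frac{1}{3024} \approx -0.00033069$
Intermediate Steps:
$d{\left(n \right)} = \sqrt{-1 + n}$
$a = 3$ ($a = 31 + \sqrt{-1 + 5} \left(-14\right) = 31 + \sqrt{4} \left(-14\right) = 31 + 2 \left(-14\right) = 31 - 28 = 3$)
$E = -3024$ ($E = -3021 - 3 = -3024$)
$\frac{1}{E} = \frac{1}{-3024} = - \frac{1}{3024}$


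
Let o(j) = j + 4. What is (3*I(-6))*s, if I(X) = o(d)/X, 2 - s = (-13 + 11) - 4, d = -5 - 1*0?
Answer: 4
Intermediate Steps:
d = -5 (d = -5 + 0 = -5)
o(j) = 4 + j
s = 8 (s = 2 - ((-13 + 11) - 4) = 2 - (-2 - 4) = 2 - 1*(-6) = 2 + 6 = 8)
I(X) = -1/X (I(X) = (4 - 5)/X = -1/X)
(3*I(-6))*s = (3*(-1/(-6)))*8 = (3*(-1*(-1/6)))*8 = (3*(1/6))*8 = (1/2)*8 = 4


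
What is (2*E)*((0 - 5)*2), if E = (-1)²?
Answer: -20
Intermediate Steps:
E = 1
(2*E)*((0 - 5)*2) = (2*1)*((0 - 5)*2) = 2*(-5*2) = 2*(-10) = -20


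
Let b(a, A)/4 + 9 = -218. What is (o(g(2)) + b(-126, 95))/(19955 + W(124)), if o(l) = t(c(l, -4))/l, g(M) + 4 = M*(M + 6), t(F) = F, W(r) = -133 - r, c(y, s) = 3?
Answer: -3631/78792 ≈ -0.046083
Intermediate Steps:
b(a, A) = -908 (b(a, A) = -36 + 4*(-218) = -36 - 872 = -908)
g(M) = -4 + M*(6 + M) (g(M) = -4 + M*(M + 6) = -4 + M*(6 + M))
o(l) = 3/l
(o(g(2)) + b(-126, 95))/(19955 + W(124)) = (3/(-4 + 2² + 6*2) - 908)/(19955 + (-133 - 1*124)) = (3/(-4 + 4 + 12) - 908)/(19955 + (-133 - 124)) = (3/12 - 908)/(19955 - 257) = (3*(1/12) - 908)/19698 = (¼ - 908)*(1/19698) = -3631/4*1/19698 = -3631/78792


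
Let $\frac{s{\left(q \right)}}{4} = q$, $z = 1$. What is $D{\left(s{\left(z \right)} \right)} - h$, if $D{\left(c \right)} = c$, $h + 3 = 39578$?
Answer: $-39571$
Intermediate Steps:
$h = 39575$ ($h = -3 + 39578 = 39575$)
$s{\left(q \right)} = 4 q$
$D{\left(s{\left(z \right)} \right)} - h = 4 \cdot 1 - 39575 = 4 - 39575 = -39571$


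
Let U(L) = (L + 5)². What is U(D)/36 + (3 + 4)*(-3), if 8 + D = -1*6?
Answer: -75/4 ≈ -18.750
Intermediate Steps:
D = -14 (D = -8 - 1*6 = -8 - 6 = -14)
U(L) = (5 + L)²
U(D)/36 + (3 + 4)*(-3) = (5 - 14)²/36 + (3 + 4)*(-3) = (-9)²*(1/36) + 7*(-3) = 81*(1/36) - 21 = 9/4 - 21 = -75/4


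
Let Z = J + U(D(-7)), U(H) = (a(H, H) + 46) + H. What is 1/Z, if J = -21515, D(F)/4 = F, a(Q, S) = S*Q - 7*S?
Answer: -1/20517 ≈ -4.8740e-5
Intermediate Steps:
a(Q, S) = -7*S + Q*S (a(Q, S) = Q*S - 7*S = -7*S + Q*S)
D(F) = 4*F
U(H) = 46 + H + H*(-7 + H) (U(H) = (H*(-7 + H) + 46) + H = (46 + H*(-7 + H)) + H = 46 + H + H*(-7 + H))
Z = -20517 (Z = -21515 + (46 + 4*(-7) + (4*(-7))*(-7 + 4*(-7))) = -21515 + (46 - 28 - 28*(-7 - 28)) = -21515 + (46 - 28 - 28*(-35)) = -21515 + (46 - 28 + 980) = -21515 + 998 = -20517)
1/Z = 1/(-20517) = -1/20517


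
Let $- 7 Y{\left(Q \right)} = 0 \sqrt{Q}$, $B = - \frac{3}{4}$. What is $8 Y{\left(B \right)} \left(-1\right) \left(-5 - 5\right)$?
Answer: $0$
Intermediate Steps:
$B = - \frac{3}{4}$ ($B = \left(-3\right) \frac{1}{4} = - \frac{3}{4} \approx -0.75$)
$Y{\left(Q \right)} = 0$ ($Y{\left(Q \right)} = - \frac{0 \sqrt{Q}}{7} = \left(- \frac{1}{7}\right) 0 = 0$)
$8 Y{\left(B \right)} \left(-1\right) \left(-5 - 5\right) = 8 \cdot 0 \left(-1\right) \left(-5 - 5\right) = 8 \cdot 0 \left(-10\right) = 8 \cdot 0 = 0$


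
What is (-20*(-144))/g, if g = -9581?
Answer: -2880/9581 ≈ -0.30059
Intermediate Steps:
(-20*(-144))/g = -20*(-144)/(-9581) = 2880*(-1/9581) = -2880/9581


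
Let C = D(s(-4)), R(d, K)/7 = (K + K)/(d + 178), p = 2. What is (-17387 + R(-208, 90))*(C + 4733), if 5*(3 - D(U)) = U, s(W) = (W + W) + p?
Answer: -412823294/5 ≈ -8.2565e+7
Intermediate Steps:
s(W) = 2 + 2*W (s(W) = (W + W) + 2 = 2*W + 2 = 2 + 2*W)
R(d, K) = 14*K/(178 + d) (R(d, K) = 7*((K + K)/(d + 178)) = 7*((2*K)/(178 + d)) = 7*(2*K/(178 + d)) = 14*K/(178 + d))
D(U) = 3 - U/5
C = 21/5 (C = 3 - (2 + 2*(-4))/5 = 3 - (2 - 8)/5 = 3 - ⅕*(-6) = 3 + 6/5 = 21/5 ≈ 4.2000)
(-17387 + R(-208, 90))*(C + 4733) = (-17387 + 14*90/(178 - 208))*(21/5 + 4733) = (-17387 + 14*90/(-30))*(23686/5) = (-17387 + 14*90*(-1/30))*(23686/5) = (-17387 - 42)*(23686/5) = -17429*23686/5 = -412823294/5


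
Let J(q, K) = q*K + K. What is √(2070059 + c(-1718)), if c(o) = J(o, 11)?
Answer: 6*√56977 ≈ 1432.2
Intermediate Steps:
J(q, K) = K + K*q (J(q, K) = K*q + K = K + K*q)
c(o) = 11 + 11*o (c(o) = 11*(1 + o) = 11 + 11*o)
√(2070059 + c(-1718)) = √(2070059 + (11 + 11*(-1718))) = √(2070059 + (11 - 18898)) = √(2070059 - 18887) = √2051172 = 6*√56977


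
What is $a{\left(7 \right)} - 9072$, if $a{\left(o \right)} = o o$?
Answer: $-9023$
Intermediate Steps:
$a{\left(o \right)} = o^{2}$
$a{\left(7 \right)} - 9072 = 7^{2} - 9072 = 49 - 9072 = -9023$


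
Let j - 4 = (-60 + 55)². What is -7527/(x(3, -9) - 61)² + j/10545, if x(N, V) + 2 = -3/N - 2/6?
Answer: -3695698/2035185 ≈ -1.8159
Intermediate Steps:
x(N, V) = -7/3 - 3/N (x(N, V) = -2 + (-3/N - 2/6) = -2 + (-3/N - 2*⅙) = -2 + (-3/N - ⅓) = -2 + (-⅓ - 3/N) = -7/3 - 3/N)
j = 29 (j = 4 + (-60 + 55)² = 4 + (-5)² = 4 + 25 = 29)
-7527/(x(3, -9) - 61)² + j/10545 = -7527/((-7/3 - 3/3) - 61)² + 29/10545 = -7527/((-7/3 - 3*⅓) - 61)² + 29*(1/10545) = -7527/((-7/3 - 1) - 61)² + 29/10545 = -7527/(-10/3 - 61)² + 29/10545 = -7527/((-193/3)²) + 29/10545 = -7527/37249/9 + 29/10545 = -7527*9/37249 + 29/10545 = -351/193 + 29/10545 = -3695698/2035185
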